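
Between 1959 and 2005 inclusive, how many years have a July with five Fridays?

July has 31 days; it has five Fridays when Friday falls among the first (month-length − 28) days — i.e. when July 1 is one of Friday/Thursday/Wednesday.
July 1 by year: 1959:Wed✓ 1960:Fri✓ 1961:Sat 1962:Sun 1963:Mon 1964:Wed✓ 1965:Thu✓ 1966:Fri✓ 1967:Sat 1968:Mon 1969:Tue 1970:Wed✓ 1971:Thu✓ 1972:Sat 1973:Sun …(17 more)… 1991:Mon 1992:Wed✓ 1993:Thu✓ 1994:Fri✓ 1995:Sat 1996:Mon 1997:Tue 1998:Wed✓ 1999:Thu✓ 2000:Sat 2001:Sun 2002:Mon 2003:Tue 2004:Thu✓ 2005:Fri✓
Years with five Fridays: 1959, 1960, 1964, 1965, 1966, 1970, 1971, 1976, 1977, 1981, 1982, 1983, 1987, 1988, 1992, 1993, 1994, 1998, 1999, 2004, 2005 → 21.

21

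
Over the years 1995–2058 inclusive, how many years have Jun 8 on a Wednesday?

8

Track Jun 8's weekday year by year (advancing +1, or +2 across a Feb 29):
  1995: Thu  1996: Sat (+2)  1997: Sun (+1)  1998: Mon (+1)  1999: Tue (+1)
  2000: Thu (+2)  2001: Fri (+1)  2002: Sat (+1)  2003: Sun (+1)  2004: Tue (+2)
  2005: Wed (+1) ✓  2006: Thu (+1)  2007: Fri (+1)  2008: Sun (+2)  … (36 more years) …
  2045: Thu (+1)  2046: Fri (+1)  2047: Sat (+1)  2048: Mon (+2)  2049: Tue (+1)
  2050: Wed (+1) ✓  2051: Thu (+1)  2052: Sat (+2)  2053: Sun (+1)  2054: Mon (+1)
  2055: Tue (+1)  2056: Thu (+2)  2057: Fri (+1)  2058: Sat (+1)
Wednesday years: 2005, 2011, 2016, 2022, 2033, 2039, 2044, 2050 — 8 in total.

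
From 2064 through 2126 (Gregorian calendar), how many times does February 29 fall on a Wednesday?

Leap years in 2064–2126: 15 of them.
Feb 29 weekday advances by 5 (mod 7) from one leap year to the next four years later (or differs when a century non-leap intervenes).
Leap-day weekdays: 2064:Fri 2068:Wed✓ 2072:Mon 2076:Sat 2080:Thu 2084:Tue 2088:Sun 2092:Fri 2096:Wed✓ 2104:Fri 2108:Wed✓ 2112:Mon 2116:Sat 2120:Thu 2124:Tue
Wednesday: 2068, 2096, 2108 → 3.

3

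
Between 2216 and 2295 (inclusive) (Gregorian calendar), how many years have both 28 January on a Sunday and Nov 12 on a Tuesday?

Check each year's weekday for 28 January and Nov 12:
  2216: Sun/Tue ✓  2217: Tue/Wed  2218: Wed/Thu  2219: Thu/Fri  2220: Fri/Sun  2221: Sun/Mon  2222: Mon/Tue  2223: Tue/Wed  2224: Wed/Fri  2225: Fri/Sat  2226: Sat/Sun  2227: Sun/Mon  2228: Mon/Wed  2229: Wed/Thu  …(52 more)…  2282: Sat/Sun  2283: Sun/Mon  2284: Mon/Wed  2285: Wed/Thu  2286: Thu/Fri  2287: Fri/Sat  2288: Sat/Mon  2289: Mon/Tue  2290: Tue/Wed  2291: Wed/Thu  2292: Thu/Sat  2293: Sat/Sun  2294: Sun/Mon  2295: Mon/Tue
Both conditions hold in: 2216, 2244, 2272 — 3.

3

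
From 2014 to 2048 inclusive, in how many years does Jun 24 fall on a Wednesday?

6

Track Jun 24's weekday year by year (advancing +1, or +2 across a Feb 29):
  2014: Tue  2015: Wed (+1) ✓  2016: Fri (+2)  2017: Sat (+1)  2018: Sun (+1)
  2019: Mon (+1)  2020: Wed (+2) ✓  2021: Thu (+1)  2022: Fri (+1)  2023: Sat (+1)
  2024: Mon (+2)  2025: Tue (+1)  2026: Wed (+1) ✓  2027: Thu (+1)  … (7 more years) …
  2035: Sun (+1)  2036: Tue (+2)  2037: Wed (+1) ✓  2038: Thu (+1)  2039: Fri (+1)
  2040: Sun (+2)  2041: Mon (+1)  2042: Tue (+1)  2043: Wed (+1) ✓  2044: Fri (+2)
  2045: Sat (+1)  2046: Sun (+1)  2047: Mon (+1)  2048: Wed (+2) ✓
Wednesday years: 2015, 2020, 2026, 2037, 2043, 2048 — 6 in total.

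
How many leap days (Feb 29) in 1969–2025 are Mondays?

Leap years in 1969–2025: 14 of them.
Feb 29 weekday advances by 5 (mod 7) from one leap year to the next four years later (or differs when a century non-leap intervenes).
Leap-day weekdays: 1972:Tue 1976:Sun 1980:Fri 1984:Wed 1988:Mon✓ 1992:Sat 1996:Thu 2000:Tue 2004:Sun 2008:Fri 2012:Wed 2016:Mon✓ 2020:Sat 2024:Thu
Monday: 1988, 2016 → 2.

2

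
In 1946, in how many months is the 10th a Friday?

1

Check the 10th of each month of 1946: Jan 10: Thu, Feb 10: Sun, Mar 10: Sun, Apr 10: Wed, May 10: Fri, Jun 10: Mon, Jul 10: Wed, Aug 10: Sat, Sep 10: Tue, Oct 10: Thu, Nov 10: Sun, Dec 10: Tue.
Friday occurs in May — 1 month.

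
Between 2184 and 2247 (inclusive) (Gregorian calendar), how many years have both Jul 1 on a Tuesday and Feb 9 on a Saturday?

Check each year's weekday for Jul 1 and Feb 9:
  2184: Thu/Mon  2185: Fri/Wed  2186: Sat/Thu  2187: Sun/Fri  2188: Tue/Sat ✓  2189: Wed/Mon  2190: Thu/Tue  2191: Fri/Wed  2192: Sun/Thu  2193: Mon/Sat  2194: Tue/Sun  2195: Wed/Mon  2196: Fri/Tue  2197: Sat/Thu  …(36 more)…  2234: Tue/Sun  2235: Wed/Mon  2236: Fri/Tue  2237: Sat/Thu  2238: Sun/Fri  2239: Mon/Sat  2240: Wed/Sun  2241: Thu/Tue  2242: Fri/Wed  2243: Sat/Thu  2244: Mon/Fri  2245: Tue/Sun  2246: Wed/Mon  2247: Thu/Tue
Both conditions hold in: 2188, 2228 — 2.

2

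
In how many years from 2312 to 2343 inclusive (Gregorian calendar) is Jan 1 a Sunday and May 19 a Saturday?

1

Check each year's weekday for Jan 1 and May 19:
  2312: Mon/Sun  2313: Wed/Mon  2314: Thu/Tue  2315: Fri/Wed  2316: Sat/Fri  2317: Mon/Sat  2318: Tue/Sun  2319: Wed/Mon  2320: Thu/Wed  2321: Sat/Thu  2322: Sun/Fri  2323: Mon/Sat  2324: Tue/Mon  2325: Thu/Tue  …(4 more)…  2330: Wed/Mon  2331: Thu/Tue  2332: Fri/Thu  2333: Sun/Fri  2334: Mon/Sat  2335: Tue/Sun  2336: Wed/Tue  2337: Fri/Wed  2338: Sat/Thu  2339: Sun/Fri  2340: Mon/Sun  2341: Wed/Mon  2342: Thu/Tue  2343: Fri/Wed
Both conditions hold in: 2328 — 1.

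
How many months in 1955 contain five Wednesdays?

4

A month of length L has five Wednesdays iff its first Wednesday is on day ≤ L−28 (so day 1–3 in a 31-day month, 1–2 in a 30-day month, day 1 in a leap February).
Checking each month of 1955: Jan starts Sat (31d); Feb starts Tue (28d); Mar starts Tue (31d) ✓; Apr starts Fri (30d); May starts Sun (31d); Jun starts Wed (30d) ✓; Jul starts Fri (31d); Aug starts Mon (31d) ✓; Sep starts Thu (30d); Oct starts Sat (31d); Nov starts Tue (30d) ✓; Dec starts Thu (31d).
Five-Wednesday months: March, June, August, November → 4.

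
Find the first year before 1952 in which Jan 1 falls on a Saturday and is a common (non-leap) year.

Jan 1 advances by 2 weekdays after a leap year and by 1 after a common year.
1952: Jan 1 is Tuesday (leap).
1951: Monday
1950: Sunday
1949: Saturday
1949 begins on a Saturday and is a common year.

1949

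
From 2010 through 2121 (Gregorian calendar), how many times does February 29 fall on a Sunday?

Leap years in 2010–2121: 27 of them.
Feb 29 weekday advances by 5 (mod 7) from one leap year to the next four years later (or differs when a century non-leap intervenes).
Leap-day weekdays: 2012:Wed 2016:Mon 2020:Sat 2024:Thu 2028:Tue 2032:Sun✓ 2036:Fri 2040:Wed 2044:Mon 2048:Sat 2052:Thu 2056:Tue 2060:Sun✓ 2064:Fri 2068:Wed 2072:Mon 2076:Sat 2080:Thu 2084:Tue 2088:Sun✓ 2092:Fri 2096:Wed 2104:Fri 2108:Wed 2112:Mon 2116:Sat 2120:Thu
Sunday: 2032, 2060, 2088 → 3.

3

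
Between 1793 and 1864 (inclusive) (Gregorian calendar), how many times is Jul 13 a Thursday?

Track Jul 13's weekday year by year (advancing +1, or +2 across a Feb 29):
  1793: Sat  1794: Sun (+1)  1795: Mon (+1)  1796: Wed (+2)  1797: Thu (+1) ✓
  1798: Fri (+1)  1799: Sat (+1)  1800: Sun (+1)  1801: Mon (+1)  1802: Tue (+1)
  1803: Wed (+1)  1804: Fri (+2)  1805: Sat (+1)  1806: Sun (+1)  … (44 more years) …
  1851: Sun (+1)  1852: Tue (+2)  1853: Wed (+1)  1854: Thu (+1) ✓  1855: Fri (+1)
  1856: Sun (+2)  1857: Mon (+1)  1858: Tue (+1)  1859: Wed (+1)  1860: Fri (+2)
  1861: Sat (+1)  1862: Sun (+1)  1863: Mon (+1)  1864: Wed (+2)
Thursday years: 1797, 1809, 1815, 1820, 1826, 1837, 1843, 1848, 1854 — 9 in total.

9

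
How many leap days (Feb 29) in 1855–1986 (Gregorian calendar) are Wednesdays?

5

Leap years in 1855–1986: 32 of them.
Feb 29 weekday advances by 5 (mod 7) from one leap year to the next four years later (or differs when a century non-leap intervenes).
Leap-day weekdays: 1856:Fri 1860:Wed✓ 1864:Mon 1868:Sat 1872:Thu 1876:Tue 1880:Sun 1884:Fri 1888:Wed✓ 1892:Mon 1896:Sat 1904:Mon 1908:Sat …(6 more)… 1936:Sat 1940:Thu 1944:Tue 1948:Sun 1952:Fri 1956:Wed✓ 1960:Mon 1964:Sat 1968:Thu 1972:Tue 1976:Sun 1980:Fri 1984:Wed✓
Wednesday: 1860, 1888, 1928, 1956, 1984 → 5.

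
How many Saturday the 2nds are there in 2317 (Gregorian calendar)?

Check the 2nd of each month of 2317: Jan 2: Tue, Feb 2: Fri, Mar 2: Fri, Apr 2: Mon, May 2: Wed, Jun 2: Sat, Jul 2: Mon, Aug 2: Thu, Sep 2: Sun, Oct 2: Tue, Nov 2: Fri, Dec 2: Sun.
Saturday occurs in June — 1 month.

1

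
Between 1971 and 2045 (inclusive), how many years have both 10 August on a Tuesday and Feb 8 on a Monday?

8

Check each year's weekday for 10 August and Feb 8:
  1971: Tue/Mon ✓  1972: Thu/Tue  1973: Fri/Thu  1974: Sat/Fri  1975: Sun/Sat  1976: Tue/Sun  1977: Wed/Tue  1978: Thu/Wed  1979: Fri/Thu  1980: Sun/Fri  1981: Mon/Sun  1982: Tue/Mon ✓  1983: Wed/Tue  1984: Fri/Wed  …(47 more)…  2032: Tue/Sun  2033: Wed/Tue  2034: Thu/Wed  2035: Fri/Thu  2036: Sun/Fri  2037: Mon/Sun  2038: Tue/Mon ✓  2039: Wed/Tue  2040: Fri/Wed  2041: Sat/Fri  2042: Sun/Sat  2043: Mon/Sun  2044: Wed/Mon  2045: Thu/Wed
Both conditions hold in: 1971, 1982, 1993, 1999, 2010, 2021, 2027, 2038 — 8.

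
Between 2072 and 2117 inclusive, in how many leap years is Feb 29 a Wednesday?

Leap years in 2072–2117: 11 of them.
Feb 29 weekday advances by 5 (mod 7) from one leap year to the next four years later (or differs when a century non-leap intervenes).
Leap-day weekdays: 2072:Mon 2076:Sat 2080:Thu 2084:Tue 2088:Sun 2092:Fri 2096:Wed✓ 2104:Fri 2108:Wed✓ 2112:Mon 2116:Sat
Wednesday: 2096, 2108 → 2.

2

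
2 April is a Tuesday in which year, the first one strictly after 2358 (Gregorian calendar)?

From one year to the next, a fixed date's weekday advances by 1, or by 2 when a Feb 29 lies between the two dates.
2358: April 2 is Wednesday.
2359: Thursday (+1)
2360: Saturday (+2)
2361: Sunday (+1)
2362: Monday (+1)
2363: Tuesday (+1)
2 April falls on a Tuesday in 2363.

2363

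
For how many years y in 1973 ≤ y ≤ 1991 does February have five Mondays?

February has 28 days (29 in leap years); it has five Mondays when Monday falls among the first (month-length − 28) days — i.e. when February 1 is Monday in a leap year (never in a common year).
February 1 by year: 1973:Thu 1974:Fri 1975:Sat 1976:Sun 1977:Tue 1978:Wed 1979:Thu 1980:Fri 1981:Sun 1982:Mon 1983:Tue 1984:Wed 1985:Fri 1986:Sat 1987:Sun 1988:Mon✓ 1989:Wed 1990:Thu 1991:Fri
Years with five Mondays: 1988 → 1.

1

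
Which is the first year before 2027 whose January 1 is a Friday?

Jan 1 advances by 2 weekdays after a leap year and by 1 after a common year.
2027: Jan 1 is Friday.
2026: Thursday
2025: Wednesday
2024: Monday (leap)
2023: Sunday
2022: Saturday
2021: Friday
2021 begins on a Friday

2021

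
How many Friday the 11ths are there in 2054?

Check the 11th of each month of 2054: Jan 11: Sun, Feb 11: Wed, Mar 11: Wed, Apr 11: Sat, May 11: Mon, Jun 11: Thu, Jul 11: Sat, Aug 11: Tue, Sep 11: Fri, Oct 11: Sun, Nov 11: Wed, Dec 11: Fri.
Friday occurs in September, December — 2 months.

2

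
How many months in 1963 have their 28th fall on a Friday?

1

Check the 28th of each month of 1963: Jan 28: Mon, Feb 28: Thu, Mar 28: Thu, Apr 28: Sun, May 28: Tue, Jun 28: Fri, Jul 28: Sun, Aug 28: Wed, Sep 28: Sat, Oct 28: Mon, Nov 28: Thu, Dec 28: Sat.
Friday occurs in June — 1 month.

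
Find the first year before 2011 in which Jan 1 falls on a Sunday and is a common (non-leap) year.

Jan 1 advances by 2 weekdays after a leap year and by 1 after a common year.
2011: Jan 1 is Saturday.
2010: Friday
2009: Thursday
2008: Tuesday (leap)
2007: Monday
2006: Sunday
2006 begins on a Sunday and is a common year.

2006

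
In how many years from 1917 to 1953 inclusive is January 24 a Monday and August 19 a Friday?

4

Check each year's weekday for January 24 and August 19:
  1917: Wed/Sun  1918: Thu/Mon  1919: Fri/Tue  1920: Sat/Thu  1921: Mon/Fri ✓  1922: Tue/Sat  1923: Wed/Sun  1924: Thu/Tue  1925: Sat/Wed  1926: Sun/Thu  1927: Mon/Fri ✓  1928: Tue/Sun  1929: Thu/Mon  1930: Fri/Tue  …(9 more)…  1940: Wed/Mon  1941: Fri/Tue  1942: Sat/Wed  1943: Sun/Thu  1944: Mon/Sat  1945: Wed/Sun  1946: Thu/Mon  1947: Fri/Tue  1948: Sat/Thu  1949: Mon/Fri ✓  1950: Tue/Sat  1951: Wed/Sun  1952: Thu/Tue  1953: Sat/Wed
Both conditions hold in: 1921, 1927, 1938, 1949 — 4.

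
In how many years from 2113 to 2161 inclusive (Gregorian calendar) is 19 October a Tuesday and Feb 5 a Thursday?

2

Check each year's weekday for 19 October and Feb 5:
  2113: Thu/Sun  2114: Fri/Mon  2115: Sat/Tue  2116: Mon/Wed  2117: Tue/Fri  2118: Wed/Sat  2119: Thu/Sun  2120: Sat/Mon  2121: Sun/Wed  2122: Mon/Thu  2123: Tue/Fri  2124: Thu/Sat  2125: Fri/Mon  2126: Sat/Tue  …(21 more)…  2148: Sat/Mon  2149: Sun/Wed  2150: Mon/Thu  2151: Tue/Fri  2152: Thu/Sat  2153: Fri/Mon  2154: Sat/Tue  2155: Sun/Wed  2156: Tue/Thu ✓  2157: Wed/Sat  2158: Thu/Sun  2159: Fri/Mon  2160: Sun/Tue  2161: Mon/Thu
Both conditions hold in: 2128, 2156 — 2.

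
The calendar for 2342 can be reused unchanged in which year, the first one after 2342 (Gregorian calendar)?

2353

Two years share a calendar iff Jan 1 falls on the same weekday and both are leap or both are common. 2342: Jan 1 is Thursday, common year.
2343: Jan 1 Friday, common
2344: Jan 1 Saturday, leap
2345: Jan 1 Monday, common
2346: Jan 1 Tuesday, common
2347: Jan 1 Wednesday, common
2348: Jan 1 Thursday, leap
2349: Jan 1 Saturday, common
2350: Jan 1 Sunday, common
2351: Jan 1 Monday, common
2352: Jan 1 Tuesday, leap
2353: Jan 1 Thursday, common
2353 matches on both conditions.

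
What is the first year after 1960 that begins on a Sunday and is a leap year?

Jan 1 advances by 2 weekdays after a leap year and by 1 after a common year.
1960: Jan 1 is Friday (leap).
1961: Sunday
1962: Monday
1963: Tuesday
1964: Wednesday (leap)
1965: Friday
1966: Saturday
1967: Sunday
1968: Monday (leap)
1969: Wednesday
1970: Thursday
1971: Friday
1972: Saturday (leap)
1973: Monday
1974: Tuesday
1975: Wednesday
1976: Thursday (leap)
1977: Saturday
1978: Sunday
1979: Monday
1980: Tuesday (leap)
1981: Thursday
1982: Friday
1983: Saturday
1984: Sunday (leap)
1984 begins on a Sunday and is a leap year.

1984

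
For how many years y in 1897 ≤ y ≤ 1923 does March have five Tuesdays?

11

March has 31 days; it has five Tuesdays when Tuesday falls among the first (month-length − 28) days — i.e. when March 1 is one of Tuesday/Monday/Sunday.
March 1 by year: 1897:Mon✓ 1898:Tue✓ 1899:Wed 1900:Thu 1901:Fri 1902:Sat 1903:Sun✓ 1904:Tue✓ 1905:Wed 1906:Thu 1907:Fri 1908:Sun✓ 1909:Mon✓ 1910:Tue✓ 1911:Wed 1912:Fri 1913:Sat 1914:Sun✓ 1915:Mon✓ 1916:Wed 1917:Thu 1918:Fri 1919:Sat 1920:Mon✓ 1921:Tue✓ 1922:Wed 1923:Thu
Years with five Tuesdays: 1897, 1898, 1903, 1904, 1908, 1909, 1910, 1914, 1915, 1920, 1921 → 11.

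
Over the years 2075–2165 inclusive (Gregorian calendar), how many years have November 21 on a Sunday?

Track November 21's weekday year by year (advancing +1, or +2 across a Feb 29):
  2075: Thu  2076: Sat (+2)  2077: Sun (+1) ✓  2078: Mon (+1)  2079: Tue (+1)
  2080: Thu (+2)  2081: Fri (+1)  2082: Sat (+1)  2083: Sun (+1) ✓  2084: Tue (+2)
  2085: Wed (+1)  2086: Thu (+1)  2087: Fri (+1)  2088: Sun (+2) ✓  … (63 more years) …
  2152: Tue (+2)  2153: Wed (+1)  2154: Thu (+1)  2155: Fri (+1)  2156: Sun (+2) ✓
  2157: Mon (+1)  2158: Tue (+1)  2159: Wed (+1)  2160: Fri (+2)  2161: Sat (+1)
  2162: Sun (+1) ✓  2163: Mon (+1)  2164: Wed (+2)  2165: Thu (+1)
Sunday years: 2077, 2083, 2088, 2094, 2100, 2106, 2117, 2123, 2128, 2134, 2145, 2151, 2156, 2162 — 14 in total.

14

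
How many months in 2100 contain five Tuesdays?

A month of length L has five Tuesdays iff its first Tuesday is on day ≤ L−28 (so day 1–3 in a 31-day month, 1–2 in a 30-day month, day 1 in a leap February).
Checking each month of 2100: Jan starts Fri (31d); Feb starts Mon (28d); Mar starts Mon (31d) ✓; Apr starts Thu (30d); May starts Sat (31d); Jun starts Tue (30d) ✓; Jul starts Thu (31d); Aug starts Sun (31d) ✓; Sep starts Wed (30d); Oct starts Fri (31d); Nov starts Mon (30d) ✓; Dec starts Wed (31d).
Five-Tuesday months: March, June, August, November → 4.

4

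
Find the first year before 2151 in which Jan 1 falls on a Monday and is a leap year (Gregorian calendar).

2148

Jan 1 advances by 2 weekdays after a leap year and by 1 after a common year.
2151: Jan 1 is Friday.
2150: Thursday
2149: Wednesday
2148: Monday (leap)
2148 begins on a Monday and is a leap year.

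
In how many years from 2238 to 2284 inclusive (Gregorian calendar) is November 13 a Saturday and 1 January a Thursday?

Check each year's weekday for November 13 and 1 January:
  2238: Tue/Mon  2239: Wed/Tue  2240: Fri/Wed  2241: Sat/Fri  2242: Sun/Sat  2243: Mon/Sun  2244: Wed/Mon  2245: Thu/Wed  2246: Fri/Thu  2247: Sat/Fri  2248: Mon/Sat  2249: Tue/Mon  2250: Wed/Tue  2251: Thu/Wed  …(19 more)…  2271: Mon/Sun  2272: Wed/Mon  2273: Thu/Wed  2274: Fri/Thu  2275: Sat/Fri  2276: Mon/Sat  2277: Tue/Mon  2278: Wed/Tue  2279: Thu/Wed  2280: Sat/Thu ✓  2281: Sun/Sat  2282: Mon/Sun  2283: Tue/Mon  2284: Thu/Tue
Both conditions hold in: 2252, 2280 — 2.

2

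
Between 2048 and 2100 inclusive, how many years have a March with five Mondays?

March has 31 days; it has five Mondays when Monday falls among the first (month-length − 28) days — i.e. when March 1 is one of Monday/Sunday/Saturday.
March 1 by year: 2048:Sun✓ 2049:Mon✓ 2050:Tue 2051:Wed 2052:Fri 2053:Sat✓ 2054:Sun✓ 2055:Mon✓ 2056:Wed 2057:Thu 2058:Fri 2059:Sat✓ 2060:Mon✓ 2061:Tue 2062:Wed …(23 more)… 2086:Fri 2087:Sat✓ 2088:Mon✓ 2089:Tue 2090:Wed 2091:Thu 2092:Sat✓ 2093:Sun✓ 2094:Mon✓ 2095:Tue 2096:Thu 2097:Fri 2098:Sat✓ 2099:Sun✓ 2100:Mon✓
Years with five Mondays: 2048, 2049, 2053, 2054, 2055, 2059, 2060, 2064, 2065, 2066, 2070, 2071, 2076, 2077, 2081, 2082, 2083, 2087, 2088, 2092, 2093, 2094, 2098, 2099, 2100 → 25.

25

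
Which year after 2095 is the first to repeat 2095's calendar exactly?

Two years share a calendar iff Jan 1 falls on the same weekday and both are leap or both are common. 2095: Jan 1 is Saturday, common year.
2096: Jan 1 Sunday, leap
2097: Jan 1 Tuesday, common
2098: Jan 1 Wednesday, common
2099: Jan 1 Thursday, common
2100: Jan 1 Friday, common
2101: Jan 1 Saturday, common
2101 matches on both conditions.

2101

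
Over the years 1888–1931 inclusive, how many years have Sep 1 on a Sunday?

Track Sep 1's weekday year by year (advancing +1, or +2 across a Feb 29):
  1888: Sat  1889: Sun (+1) ✓  1890: Mon (+1)  1891: Tue (+1)  1892: Thu (+2)
  1893: Fri (+1)  1894: Sat (+1)  1895: Sun (+1) ✓  1896: Tue (+2)  1897: Wed (+1)
  1898: Thu (+1)  1899: Fri (+1)  1900: Sat (+1)  1901: Sun (+1) ✓  … (16 more years) …
  1918: Sun (+1) ✓  1919: Mon (+1)  1920: Wed (+2)  1921: Thu (+1)  1922: Fri (+1)
  1923: Sat (+1)  1924: Mon (+2)  1925: Tue (+1)  1926: Wed (+1)  1927: Thu (+1)
  1928: Sat (+2)  1929: Sun (+1) ✓  1930: Mon (+1)  1931: Tue (+1)
Sunday years: 1889, 1895, 1901, 1907, 1912, 1918, 1929 — 7 in total.

7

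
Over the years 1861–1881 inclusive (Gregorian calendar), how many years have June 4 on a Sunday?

Track June 4's weekday year by year (advancing +1, or +2 across a Feb 29):
  1861: Tue  1862: Wed (+1)  1863: Thu (+1)  1864: Sat (+2)  1865: Sun (+1) ✓
  1866: Mon (+1)  1867: Tue (+1)  1868: Thu (+2)  1869: Fri (+1)  1870: Sat (+1)
  1871: Sun (+1) ✓  1872: Tue (+2)  1873: Wed (+1)  1874: Thu (+1)  1875: Fri (+1)
  1876: Sun (+2) ✓  1877: Mon (+1)  1878: Tue (+1)  1879: Wed (+1)  1880: Fri (+2)
  1881: Sat (+1)
Sunday years: 1865, 1871, 1876 — 3 in total.

3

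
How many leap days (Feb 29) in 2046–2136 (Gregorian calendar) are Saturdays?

3

Leap years in 2046–2136: 22 of them.
Feb 29 weekday advances by 5 (mod 7) from one leap year to the next four years later (or differs when a century non-leap intervenes).
Leap-day weekdays: 2048:Sat✓ 2052:Thu 2056:Tue 2060:Sun 2064:Fri 2068:Wed 2072:Mon 2076:Sat✓ 2080:Thu 2084:Tue 2088:Sun 2092:Fri 2096:Wed 2104:Fri 2108:Wed 2112:Mon 2116:Sat✓ 2120:Thu 2124:Tue 2128:Sun 2132:Fri 2136:Wed
Saturday: 2048, 2076, 2116 → 3.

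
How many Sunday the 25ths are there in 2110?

Check the 25th of each month of 2110: Jan 25: Sat, Feb 25: Tue, Mar 25: Tue, Apr 25: Fri, May 25: Sun, Jun 25: Wed, Jul 25: Fri, Aug 25: Mon, Sep 25: Thu, Oct 25: Sat, Nov 25: Tue, Dec 25: Thu.
Sunday occurs in May — 1 month.

1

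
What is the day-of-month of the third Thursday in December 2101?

15

December 1, 2101 is a Thursday, so the first Thursday is the 1st.
The third Thursday is 1 + 14 = 15.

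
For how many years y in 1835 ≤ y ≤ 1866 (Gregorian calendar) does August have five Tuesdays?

14

August has 31 days; it has five Tuesdays when Tuesday falls among the first (month-length − 28) days — i.e. when August 1 is one of Tuesday/Monday/Sunday.
August 1 by year: 1835:Sat 1836:Mon✓ 1837:Tue✓ 1838:Wed 1839:Thu 1840:Sat 1841:Sun✓ 1842:Mon✓ 1843:Tue✓ 1844:Thu 1845:Fri 1846:Sat 1847:Sun✓ 1848:Tue✓ 1849:Wed 1850:Thu 1851:Fri 1852:Sun✓ 1853:Mon✓ 1854:Tue✓ 1855:Wed 1856:Fri 1857:Sat 1858:Sun✓ 1859:Mon✓ 1860:Wed 1861:Thu 1862:Fri 1863:Sat 1864:Mon✓ 1865:Tue✓ 1866:Wed
Years with five Tuesdays: 1836, 1837, 1841, 1842, 1843, 1847, 1848, 1852, 1853, 1854, 1858, 1859, 1864, 1865 → 14.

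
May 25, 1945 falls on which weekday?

Friday

January 1, 1945 is a Monday.
May 25 is day 145 of the year, i.e. 144 days after Jan 1.
144 mod 7 = 4, so advance 4 weekdays from Monday: Friday.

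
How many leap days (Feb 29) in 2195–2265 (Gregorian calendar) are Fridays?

2

Leap years in 2195–2265: 17 of them.
Feb 29 weekday advances by 5 (mod 7) from one leap year to the next four years later (or differs when a century non-leap intervenes).
Leap-day weekdays: 2196:Mon 2204:Wed 2208:Mon 2212:Sat 2216:Thu 2220:Tue 2224:Sun 2228:Fri✓ 2232:Wed 2236:Mon 2240:Sat 2244:Thu 2248:Tue 2252:Sun 2256:Fri✓ 2260:Wed 2264:Mon
Friday: 2228, 2256 → 2.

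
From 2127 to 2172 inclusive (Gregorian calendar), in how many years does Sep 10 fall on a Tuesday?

Track Sep 10's weekday year by year (advancing +1, or +2 across a Feb 29):
  2127: Wed  2128: Fri (+2)  2129: Sat (+1)  2130: Sun (+1)  2131: Mon (+1)
  2132: Wed (+2)  2133: Thu (+1)  2134: Fri (+1)  2135: Sat (+1)  2136: Mon (+2)
  2137: Tue (+1) ✓  2138: Wed (+1)  2139: Thu (+1)  2140: Sat (+2)  … (18 more years) …
  2159: Mon (+1)  2160: Wed (+2)  2161: Thu (+1)  2162: Fri (+1)  2163: Sat (+1)
  2164: Mon (+2)  2165: Tue (+1) ✓  2166: Wed (+1)  2167: Thu (+1)  2168: Sat (+2)
  2169: Sun (+1)  2170: Mon (+1)  2171: Tue (+1) ✓  2172: Thu (+2)
Tuesday years: 2137, 2143, 2148, 2154, 2165, 2171 — 6 in total.

6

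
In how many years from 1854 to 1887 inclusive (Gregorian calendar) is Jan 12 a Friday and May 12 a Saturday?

Check each year's weekday for Jan 12 and May 12:
  1854: Thu/Fri  1855: Fri/Sat ✓  1856: Sat/Mon  1857: Mon/Tue  1858: Tue/Wed  1859: Wed/Thu  1860: Thu/Sat  1861: Sat/Sun  1862: Sun/Mon  1863: Mon/Tue  1864: Tue/Thu  1865: Thu/Fri  1866: Fri/Sat ✓  1867: Sat/Sun  …(6 more)…  1874: Mon/Tue  1875: Tue/Wed  1876: Wed/Fri  1877: Fri/Sat ✓  1878: Sat/Sun  1879: Sun/Mon  1880: Mon/Wed  1881: Wed/Thu  1882: Thu/Fri  1883: Fri/Sat ✓  1884: Sat/Mon  1885: Mon/Tue  1886: Tue/Wed  1887: Wed/Thu
Both conditions hold in: 1855, 1866, 1877, 1883 — 4.

4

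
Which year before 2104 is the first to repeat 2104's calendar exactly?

2092

Two years share a calendar iff Jan 1 falls on the same weekday and both are leap or both are common. 2104: Jan 1 is Tuesday, leap year.
2103: Jan 1 Monday, common
2102: Jan 1 Sunday, common
2101: Jan 1 Saturday, common
2100: Jan 1 Friday, common
2099: Jan 1 Thursday, common
2098: Jan 1 Wednesday, common
2097: Jan 1 Tuesday, common
2096: Jan 1 Sunday, leap
2095: Jan 1 Saturday, common
2094: Jan 1 Friday, common
2093: Jan 1 Thursday, common
2092: Jan 1 Tuesday, leap
2092 matches on both conditions.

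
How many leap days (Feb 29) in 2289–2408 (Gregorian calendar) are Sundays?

4

Leap years in 2289–2408: 29 of them.
Feb 29 weekday advances by 5 (mod 7) from one leap year to the next four years later (or differs when a century non-leap intervenes).
Leap-day weekdays: 2292:Mon 2296:Sat 2304:Mon 2308:Sat 2312:Thu 2316:Tue 2320:Sun✓ 2324:Fri 2328:Wed 2332:Mon 2336:Sat 2340:Thu 2344:Tue …(3 more)… 2360:Mon 2364:Sat 2368:Thu 2372:Tue 2376:Sun✓ 2380:Fri 2384:Wed 2388:Mon 2392:Sat 2396:Thu 2400:Tue 2404:Sun✓ 2408:Fri
Sunday: 2320, 2348, 2376, 2404 → 4.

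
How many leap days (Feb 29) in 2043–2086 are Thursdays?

2

Leap years in 2043–2086: 11 of them.
Feb 29 weekday advances by 5 (mod 7) from one leap year to the next four years later (or differs when a century non-leap intervenes).
Leap-day weekdays: 2044:Mon 2048:Sat 2052:Thu✓ 2056:Tue 2060:Sun 2064:Fri 2068:Wed 2072:Mon 2076:Sat 2080:Thu✓ 2084:Tue
Thursday: 2052, 2080 → 2.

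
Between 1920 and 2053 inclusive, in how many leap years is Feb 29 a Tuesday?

Leap years in 1920–2053: 34 of them.
Feb 29 weekday advances by 5 (mod 7) from one leap year to the next four years later (or differs when a century non-leap intervenes).
Leap-day weekdays: 1920:Sun 1924:Fri 1928:Wed 1932:Mon 1936:Sat 1940:Thu 1944:Tue✓ 1948:Sun 1952:Fri 1956:Wed 1960:Mon 1964:Sat 1968:Thu …(8 more)… 2004:Sun 2008:Fri 2012:Wed 2016:Mon 2020:Sat 2024:Thu 2028:Tue✓ 2032:Sun 2036:Fri 2040:Wed 2044:Mon 2048:Sat 2052:Thu
Tuesday: 1944, 1972, 2000, 2028 → 4.

4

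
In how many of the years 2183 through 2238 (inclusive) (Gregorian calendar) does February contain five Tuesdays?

1

February has 28 days (29 in leap years); it has five Tuesdays when Tuesday falls among the first (month-length − 28) days — i.e. when February 1 is Tuesday in a leap year (never in a common year).
February 1 by year: 2183:Sat 2184:Sun 2185:Tue 2186:Wed 2187:Thu 2188:Fri 2189:Sun 2190:Mon 2191:Tue 2192:Wed 2193:Fri 2194:Sat 2195:Sun 2196:Mon 2197:Wed …(26 more)… 2224:Sun 2225:Tue 2226:Wed 2227:Thu 2228:Fri 2229:Sun 2230:Mon 2231:Tue 2232:Wed 2233:Fri 2234:Sat 2235:Sun 2236:Mon 2237:Wed 2238:Thu
Years with five Tuesdays: 2220 → 1.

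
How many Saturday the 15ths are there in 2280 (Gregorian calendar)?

Check the 15th of each month of 2280: Jan 15: Thu, Feb 15: Sun, Mar 15: Mon, Apr 15: Thu, May 15: Sat, Jun 15: Tue, Jul 15: Thu, Aug 15: Sun, Sep 15: Wed, Oct 15: Fri, Nov 15: Mon, Dec 15: Wed.
Saturday occurs in May — 1 month.

1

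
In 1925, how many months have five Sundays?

A month of length L has five Sundays iff its first Sunday is on day ≤ L−28 (so day 1–3 in a 31-day month, 1–2 in a 30-day month, day 1 in a leap February).
Checking each month of 1925: Jan starts Thu (31d); Feb starts Sun (28d); Mar starts Sun (31d) ✓; Apr starts Wed (30d); May starts Fri (31d) ✓; Jun starts Mon (30d); Jul starts Wed (31d); Aug starts Sat (31d) ✓; Sep starts Tue (30d); Oct starts Thu (31d); Nov starts Sun (30d) ✓; Dec starts Tue (31d).
Five-Sunday months: March, May, August, November → 4.

4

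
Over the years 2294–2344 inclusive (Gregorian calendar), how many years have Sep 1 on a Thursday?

7

Track Sep 1's weekday year by year (advancing +1, or +2 across a Feb 29):
  2294: Sat  2295: Sun (+1)  2296: Tue (+2)  2297: Wed (+1)  2298: Thu (+1) ✓
  2299: Fri (+1)  2300: Sat (+1)  2301: Sun (+1)  2302: Mon (+1)  2303: Tue (+1)
  2304: Thu (+2) ✓  2305: Fri (+1)  2306: Sat (+1)  2307: Sun (+1)  … (23 more years) …
  2331: Tue (+1)  2332: Thu (+2) ✓  2333: Fri (+1)  2334: Sat (+1)  2335: Sun (+1)
  2336: Tue (+2)  2337: Wed (+1)  2338: Thu (+1) ✓  2339: Fri (+1)  2340: Sun (+2)
  2341: Mon (+1)  2342: Tue (+1)  2343: Wed (+1)  2344: Fri (+2)
Thursday years: 2298, 2304, 2310, 2321, 2327, 2332, 2338 — 7 in total.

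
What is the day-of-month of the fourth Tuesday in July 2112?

July 1, 2112 is a Friday, so the first Tuesday is the 5th.
The fourth Tuesday is 5 + 21 = 26.

26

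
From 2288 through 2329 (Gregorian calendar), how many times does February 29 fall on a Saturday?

Leap years in 2288–2329: 10 of them.
Feb 29 weekday advances by 5 (mod 7) from one leap year to the next four years later (or differs when a century non-leap intervenes).
Leap-day weekdays: 2288:Wed 2292:Mon 2296:Sat✓ 2304:Mon 2308:Sat✓ 2312:Thu 2316:Tue 2320:Sun 2324:Fri 2328:Wed
Saturday: 2296, 2308 → 2.

2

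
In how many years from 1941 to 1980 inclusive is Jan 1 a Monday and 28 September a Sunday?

0

Check each year's weekday for Jan 1 and 28 September:
  1941: Wed/Sun  1942: Thu/Mon  1943: Fri/Tue  1944: Sat/Thu  1945: Mon/Fri  1946: Tue/Sat  1947: Wed/Sun  1948: Thu/Tue  1949: Sat/Wed  1950: Sun/Thu  1951: Mon/Fri  1952: Tue/Sun  1953: Thu/Mon  1954: Fri/Tue  …(12 more)…  1967: Sun/Thu  1968: Mon/Sat  1969: Wed/Sun  1970: Thu/Mon  1971: Fri/Tue  1972: Sat/Thu  1973: Mon/Fri  1974: Tue/Sat  1975: Wed/Sun  1976: Thu/Tue  1977: Sat/Wed  1978: Sun/Thu  1979: Mon/Fri  1980: Tue/Sun
Both conditions hold in: no year — 0.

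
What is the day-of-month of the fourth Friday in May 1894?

May 1, 1894 is a Tuesday, so the first Friday is the 4th.
The fourth Friday is 4 + 21 = 25.

25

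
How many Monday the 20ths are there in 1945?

Check the 20th of each month of 1945: Jan 20: Sat, Feb 20: Tue, Mar 20: Tue, Apr 20: Fri, May 20: Sun, Jun 20: Wed, Jul 20: Fri, Aug 20: Mon, Sep 20: Thu, Oct 20: Sat, Nov 20: Tue, Dec 20: Thu.
Monday occurs in August — 1 month.

1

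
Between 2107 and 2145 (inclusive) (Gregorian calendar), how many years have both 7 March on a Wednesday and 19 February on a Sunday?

Check each year's weekday for 7 March and 19 February:
  2107: Mon/Sat  2108: Wed/Sun ✓  2109: Thu/Tue  2110: Fri/Wed  2111: Sat/Thu  2112: Mon/Fri  2113: Tue/Sun  2114: Wed/Mon  2115: Thu/Tue  2116: Sat/Wed  2117: Sun/Fri  2118: Mon/Sat  2119: Tue/Sun  2120: Thu/Mon  …(11 more)…  2132: Fri/Tue  2133: Sat/Thu  2134: Sun/Fri  2135: Mon/Sat  2136: Wed/Sun ✓  2137: Thu/Tue  2138: Fri/Wed  2139: Sat/Thu  2140: Mon/Fri  2141: Tue/Sun  2142: Wed/Mon  2143: Thu/Tue  2144: Sat/Wed  2145: Sun/Fri
Both conditions hold in: 2108, 2136 — 2.

2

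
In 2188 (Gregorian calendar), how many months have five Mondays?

4

A month of length L has five Mondays iff its first Monday is on day ≤ L−28 (so day 1–3 in a 31-day month, 1–2 in a 30-day month, day 1 in a leap February).
Checking each month of 2188: Jan starts Tue (31d); Feb starts Fri (29d); Mar starts Sat (31d) ✓; Apr starts Tue (30d); May starts Thu (31d); Jun starts Sun (30d) ✓; Jul starts Tue (31d); Aug starts Fri (31d); Sep starts Mon (30d) ✓; Oct starts Wed (31d); Nov starts Sat (30d); Dec starts Mon (31d) ✓.
Five-Monday months: March, June, September, December → 4.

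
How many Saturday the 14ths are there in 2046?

Check the 14th of each month of 2046: Jan 14: Sun, Feb 14: Wed, Mar 14: Wed, Apr 14: Sat, May 14: Mon, Jun 14: Thu, Jul 14: Sat, Aug 14: Tue, Sep 14: Fri, Oct 14: Sun, Nov 14: Wed, Dec 14: Fri.
Saturday occurs in April, July — 2 months.

2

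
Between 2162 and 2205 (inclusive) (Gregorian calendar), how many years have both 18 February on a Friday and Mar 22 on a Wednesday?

1

Check each year's weekday for 18 February and Mar 22:
  2162: Thu/Mon  2163: Fri/Tue  2164: Sat/Thu  2165: Mon/Fri  2166: Tue/Sat  2167: Wed/Sun  2168: Thu/Tue  2169: Sat/Wed  2170: Sun/Thu  2171: Mon/Fri  2172: Tue/Sun  2173: Thu/Mon  2174: Fri/Tue  2175: Sat/Wed  …(16 more)…  2192: Sat/Thu  2193: Mon/Fri  2194: Tue/Sat  2195: Wed/Sun  2196: Thu/Tue  2197: Sat/Wed  2198: Sun/Thu  2199: Mon/Fri  2200: Tue/Sat  2201: Wed/Sun  2202: Thu/Mon  2203: Fri/Tue  2204: Sat/Thu  2205: Mon/Fri
Both conditions hold in: 2180 — 1.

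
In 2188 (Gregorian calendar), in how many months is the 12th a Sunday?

1

Check the 12th of each month of 2188: Jan 12: Sat, Feb 12: Tue, Mar 12: Wed, Apr 12: Sat, May 12: Mon, Jun 12: Thu, Jul 12: Sat, Aug 12: Tue, Sep 12: Fri, Oct 12: Sun, Nov 12: Wed, Dec 12: Fri.
Sunday occurs in October — 1 month.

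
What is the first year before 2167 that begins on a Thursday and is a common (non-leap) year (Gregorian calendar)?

Jan 1 advances by 2 weekdays after a leap year and by 1 after a common year.
2167: Jan 1 is Thursday.
2166: Wednesday
2165: Tuesday
2164: Sunday (leap)
2163: Saturday
2162: Friday
2161: Thursday
2161 begins on a Thursday and is a common year.

2161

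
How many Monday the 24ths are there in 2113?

Check the 24th of each month of 2113: Jan 24: Tue, Feb 24: Fri, Mar 24: Fri, Apr 24: Mon, May 24: Wed, Jun 24: Sat, Jul 24: Mon, Aug 24: Thu, Sep 24: Sun, Oct 24: Tue, Nov 24: Fri, Dec 24: Sun.
Monday occurs in April, July — 2 months.

2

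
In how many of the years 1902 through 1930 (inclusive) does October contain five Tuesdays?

October has 31 days; it has five Tuesdays when Tuesday falls among the first (month-length − 28) days — i.e. when October 1 is one of Tuesday/Monday/Sunday.
October 1 by year: 1902:Wed 1903:Thu 1904:Sat 1905:Sun✓ 1906:Mon✓ 1907:Tue✓ 1908:Thu 1909:Fri 1910:Sat 1911:Sun✓ 1912:Tue✓ 1913:Wed 1914:Thu 1915:Fri 1916:Sun✓ 1917:Mon✓ 1918:Tue✓ 1919:Wed 1920:Fri 1921:Sat 1922:Sun✓ 1923:Mon✓ 1924:Wed 1925:Thu 1926:Fri 1927:Sat 1928:Mon✓ 1929:Tue✓ 1930:Wed
Years with five Tuesdays: 1905, 1906, 1907, 1911, 1912, 1916, 1917, 1918, 1922, 1923, 1928, 1929 → 12.

12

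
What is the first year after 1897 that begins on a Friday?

Jan 1 advances by 2 weekdays after a leap year and by 1 after a common year.
1897: Jan 1 is Friday.
1898: Saturday
1899: Sunday
1900: Monday
1901: Tuesday
1902: Wednesday
1903: Thursday
1904: Friday (leap)
1904 begins on a Friday

1904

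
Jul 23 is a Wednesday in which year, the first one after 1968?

1969

From one year to the next, a fixed date's weekday advances by 1, or by 2 when a Feb 29 lies between the two dates.
1968: July 23 is Tuesday.
1969: Wednesday (+1)
Jul 23 falls on a Wednesday in 1969.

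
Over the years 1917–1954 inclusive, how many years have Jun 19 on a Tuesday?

6

Track Jun 19's weekday year by year (advancing +1, or +2 across a Feb 29):
  1917: Tue ✓  1918: Wed (+1)  1919: Thu (+1)  1920: Sat (+2)  1921: Sun (+1)
  1922: Mon (+1)  1923: Tue (+1) ✓  1924: Thu (+2)  1925: Fri (+1)  1926: Sat (+1)
  1927: Sun (+1)  1928: Tue (+2) ✓  1929: Wed (+1)  1930: Thu (+1)  … (10 more years) …
  1941: Thu (+1)  1942: Fri (+1)  1943: Sat (+1)  1944: Mon (+2)  1945: Tue (+1) ✓
  1946: Wed (+1)  1947: Thu (+1)  1948: Sat (+2)  1949: Sun (+1)  1950: Mon (+1)
  1951: Tue (+1) ✓  1952: Thu (+2)  1953: Fri (+1)  1954: Sat (+1)
Tuesday years: 1917, 1923, 1928, 1934, 1945, 1951 — 6 in total.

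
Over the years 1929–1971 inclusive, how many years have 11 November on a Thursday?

6

Track 11 November's weekday year by year (advancing +1, or +2 across a Feb 29):
  1929: Mon  1930: Tue (+1)  1931: Wed (+1)  1932: Fri (+2)  1933: Sat (+1)
  1934: Sun (+1)  1935: Mon (+1)  1936: Wed (+2)  1937: Thu (+1) ✓  1938: Fri (+1)
  1939: Sat (+1)  1940: Mon (+2)  1941: Tue (+1)  1942: Wed (+1)  … (15 more years) …
  1958: Tue (+1)  1959: Wed (+1)  1960: Fri (+2)  1961: Sat (+1)  1962: Sun (+1)
  1963: Mon (+1)  1964: Wed (+2)  1965: Thu (+1) ✓  1966: Fri (+1)  1967: Sat (+1)
  1968: Mon (+2)  1969: Tue (+1)  1970: Wed (+1)  1971: Thu (+1) ✓
Thursday years: 1937, 1943, 1948, 1954, 1965, 1971 — 6 in total.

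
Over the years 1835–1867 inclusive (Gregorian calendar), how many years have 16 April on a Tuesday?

5

Track 16 April's weekday year by year (advancing +1, or +2 across a Feb 29):
  1835: Thu  1836: Sat (+2)  1837: Sun (+1)  1838: Mon (+1)  1839: Tue (+1) ✓
  1840: Thu (+2)  1841: Fri (+1)  1842: Sat (+1)  1843: Sun (+1)  1844: Tue (+2) ✓
  1845: Wed (+1)  1846: Thu (+1)  1847: Fri (+1)  1848: Sun (+2)  … (5 more years) …
  1854: Sun (+1)  1855: Mon (+1)  1856: Wed (+2)  1857: Thu (+1)  1858: Fri (+1)
  1859: Sat (+1)  1860: Mon (+2)  1861: Tue (+1) ✓  1862: Wed (+1)  1863: Thu (+1)
  1864: Sat (+2)  1865: Sun (+1)  1866: Mon (+1)  1867: Tue (+1) ✓
Tuesday years: 1839, 1844, 1850, 1861, 1867 — 5 in total.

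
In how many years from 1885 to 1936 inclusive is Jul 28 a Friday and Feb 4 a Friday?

Check each year's weekday for Jul 28 and Feb 4:
  1885: Tue/Wed  1886: Wed/Thu  1887: Thu/Fri  1888: Sat/Sat  1889: Sun/Mon  1890: Mon/Tue  1891: Tue/Wed  1892: Thu/Thu  1893: Fri/Sat  1894: Sat/Sun  1895: Sun/Mon  1896: Tue/Tue  1897: Wed/Thu  1898: Thu/Fri  …(24 more)…  1923: Sat/Sun  1924: Mon/Mon  1925: Tue/Wed  1926: Wed/Thu  1927: Thu/Fri  1928: Sat/Sat  1929: Sun/Mon  1930: Mon/Tue  1931: Tue/Wed  1932: Thu/Thu  1933: Fri/Sat  1934: Sat/Sun  1935: Sun/Mon  1936: Tue/Tue
Both conditions hold in: 1916 — 1.

1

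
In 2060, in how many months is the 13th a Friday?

Check the 13th of each month of 2060: Jan 13: Tue, Feb 13: Fri, Mar 13: Sat, Apr 13: Tue, May 13: Thu, Jun 13: Sun, Jul 13: Tue, Aug 13: Fri, Sep 13: Mon, Oct 13: Wed, Nov 13: Sat, Dec 13: Mon.
Friday occurs in February, August — 2 months.

2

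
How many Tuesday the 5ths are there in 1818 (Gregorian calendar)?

1

Check the 5th of each month of 1818: Jan 5: Mon, Feb 5: Thu, Mar 5: Thu, Apr 5: Sun, May 5: Tue, Jun 5: Fri, Jul 5: Sun, Aug 5: Wed, Sep 5: Sat, Oct 5: Mon, Nov 5: Thu, Dec 5: Sat.
Tuesday occurs in May — 1 month.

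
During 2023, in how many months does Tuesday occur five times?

A month of length L has five Tuesdays iff its first Tuesday is on day ≤ L−28 (so day 1–3 in a 31-day month, 1–2 in a 30-day month, day 1 in a leap February).
Checking each month of 2023: Jan starts Sun (31d) ✓; Feb starts Wed (28d); Mar starts Wed (31d); Apr starts Sat (30d); May starts Mon (31d) ✓; Jun starts Thu (30d); Jul starts Sat (31d); Aug starts Tue (31d) ✓; Sep starts Fri (30d); Oct starts Sun (31d) ✓; Nov starts Wed (30d); Dec starts Fri (31d).
Five-Tuesday months: January, May, August, October → 4.

4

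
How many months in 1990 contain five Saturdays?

4

A month of length L has five Saturdays iff its first Saturday is on day ≤ L−28 (so day 1–3 in a 31-day month, 1–2 in a 30-day month, day 1 in a leap February).
Checking each month of 1990: Jan starts Mon (31d); Feb starts Thu (28d); Mar starts Thu (31d) ✓; Apr starts Sun (30d); May starts Tue (31d); Jun starts Fri (30d) ✓; Jul starts Sun (31d); Aug starts Wed (31d); Sep starts Sat (30d) ✓; Oct starts Mon (31d); Nov starts Thu (30d); Dec starts Sat (31d) ✓.
Five-Saturday months: March, June, September, December → 4.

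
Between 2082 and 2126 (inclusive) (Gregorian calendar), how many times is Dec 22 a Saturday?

7

Track Dec 22's weekday year by year (advancing +1, or +2 across a Feb 29):
  2082: Tue  2083: Wed (+1)  2084: Fri (+2)  2085: Sat (+1) ✓  2086: Sun (+1)
  2087: Mon (+1)  2088: Wed (+2)  2089: Thu (+1)  2090: Fri (+1)  2091: Sat (+1) ✓
  2092: Mon (+2)  2093: Tue (+1)  2094: Wed (+1)  2095: Thu (+1)  … (17 more years) …
  2113: Fri (+1)  2114: Sat (+1) ✓  2115: Sun (+1)  2116: Tue (+2)  2117: Wed (+1)
  2118: Thu (+1)  2119: Fri (+1)  2120: Sun (+2)  2121: Mon (+1)  2122: Tue (+1)
  2123: Wed (+1)  2124: Fri (+2)  2125: Sat (+1) ✓  2126: Sun (+1)
Saturday years: 2085, 2091, 2096, 2103, 2108, 2114, 2125 — 7 in total.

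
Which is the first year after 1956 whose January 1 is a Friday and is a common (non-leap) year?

1965

Jan 1 advances by 2 weekdays after a leap year and by 1 after a common year.
1956: Jan 1 is Sunday (leap).
1957: Tuesday
1958: Wednesday
1959: Thursday
1960: Friday (leap)
1961: Sunday
1962: Monday
1963: Tuesday
1964: Wednesday (leap)
1965: Friday
1965 begins on a Friday and is a common year.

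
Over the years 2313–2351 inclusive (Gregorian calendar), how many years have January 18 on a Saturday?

6

Track January 18's weekday year by year (advancing +1, or +2 across a Feb 29):
  2313: Sat ✓  2314: Sun (+1)  2315: Mon (+1)  2316: Tue (+1)  2317: Thu (+2)
  2318: Fri (+1)  2319: Sat (+1) ✓  2320: Sun (+1)  2321: Tue (+2)  2322: Wed (+1)
  2323: Thu (+1)  2324: Fri (+1)  2325: Sun (+2)  2326: Mon (+1)  … (11 more years) …
  2338: Tue (+1)  2339: Wed (+1)  2340: Thu (+1)  2341: Sat (+2) ✓  2342: Sun (+1)
  2343: Mon (+1)  2344: Tue (+1)  2345: Thu (+2)  2346: Fri (+1)  2347: Sat (+1) ✓
  2348: Sun (+1)  2349: Tue (+2)  2350: Wed (+1)  2351: Thu (+1)
Saturday years: 2313, 2319, 2330, 2336, 2341, 2347 — 6 in total.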